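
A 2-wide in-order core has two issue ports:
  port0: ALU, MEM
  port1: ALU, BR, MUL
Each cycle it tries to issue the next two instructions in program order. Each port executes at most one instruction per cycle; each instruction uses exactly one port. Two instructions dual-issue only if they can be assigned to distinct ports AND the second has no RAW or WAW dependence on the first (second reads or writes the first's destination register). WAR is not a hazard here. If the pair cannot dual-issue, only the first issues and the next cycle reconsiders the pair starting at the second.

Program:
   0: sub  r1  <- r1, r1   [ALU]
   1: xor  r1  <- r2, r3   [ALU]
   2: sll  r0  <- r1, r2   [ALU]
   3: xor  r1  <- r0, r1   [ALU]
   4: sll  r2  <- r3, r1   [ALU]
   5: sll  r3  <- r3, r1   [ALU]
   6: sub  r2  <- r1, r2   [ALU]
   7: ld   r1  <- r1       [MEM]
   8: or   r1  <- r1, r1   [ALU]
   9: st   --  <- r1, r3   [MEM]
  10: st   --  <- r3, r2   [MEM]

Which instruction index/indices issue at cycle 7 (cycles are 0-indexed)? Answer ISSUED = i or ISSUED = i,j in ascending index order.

t=0 i0:sub.ALU ; WAW r1
t=1 i1:xor.ALU ; RAW r1
t=2 i2:sll.ALU ; RAW r0
t=3 i3:xor.ALU ; RAW r1
t=4 i4/i5:sll.ALU sll.ALU ; 2-wide
t=5 i6/i7:sub.ALU ld.MEM ; 2-wide
t=6 i8:or.ALU ; RAW r1
t=7 i9:st.MEM ; no-port MEM/MEM
t=8 i10:st.MEM ; tail

ISSUED = 9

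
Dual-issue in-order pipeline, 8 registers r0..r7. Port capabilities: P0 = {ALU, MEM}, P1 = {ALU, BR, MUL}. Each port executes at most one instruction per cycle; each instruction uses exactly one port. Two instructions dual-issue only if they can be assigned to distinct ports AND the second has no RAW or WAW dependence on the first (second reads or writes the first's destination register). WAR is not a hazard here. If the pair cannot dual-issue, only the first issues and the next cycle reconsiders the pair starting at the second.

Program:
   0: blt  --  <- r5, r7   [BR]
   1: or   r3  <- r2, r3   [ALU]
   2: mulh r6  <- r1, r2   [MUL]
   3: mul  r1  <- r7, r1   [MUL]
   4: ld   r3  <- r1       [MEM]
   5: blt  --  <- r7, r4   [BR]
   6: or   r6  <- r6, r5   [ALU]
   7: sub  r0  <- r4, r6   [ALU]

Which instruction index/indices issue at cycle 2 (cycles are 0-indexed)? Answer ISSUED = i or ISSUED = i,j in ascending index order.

ISSUED = 3

  cy0 -> i0&i1 (blt+or) 2-wide
  cy1 -> i2 (mulh) no-port MUL/MUL
  cy2 -> i3 (mul) RAW r1
  cy3 -> i4&i5 (ld+blt) 2-wide
  cy4 -> i6 (or) RAW r6
  cy5 -> i7 (sub) tail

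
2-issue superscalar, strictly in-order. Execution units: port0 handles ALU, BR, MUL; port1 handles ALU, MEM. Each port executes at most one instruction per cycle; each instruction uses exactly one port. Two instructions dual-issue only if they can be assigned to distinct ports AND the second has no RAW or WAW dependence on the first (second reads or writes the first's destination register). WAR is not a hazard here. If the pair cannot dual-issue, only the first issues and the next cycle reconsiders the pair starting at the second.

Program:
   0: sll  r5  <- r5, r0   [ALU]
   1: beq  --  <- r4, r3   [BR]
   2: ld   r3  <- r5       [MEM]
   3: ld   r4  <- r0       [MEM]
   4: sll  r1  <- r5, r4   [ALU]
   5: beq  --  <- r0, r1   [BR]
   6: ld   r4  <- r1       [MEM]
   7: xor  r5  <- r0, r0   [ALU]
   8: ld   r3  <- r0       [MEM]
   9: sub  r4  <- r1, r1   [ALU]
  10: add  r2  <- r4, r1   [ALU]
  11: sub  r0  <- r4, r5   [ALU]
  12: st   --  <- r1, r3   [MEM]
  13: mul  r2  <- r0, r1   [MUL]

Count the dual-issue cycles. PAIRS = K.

[0] i0&i1  sll.ALU;beq.BR  -- dual
[1] i2  ld.MEM  -- no-port MEM/MEM
[2] i3  ld.MEM  -- RAW r4
[3] i4  sll.ALU  -- RAW r1
[4] i5&i6  beq.BR;ld.MEM  -- dual
[5] i7&i8  xor.ALU;ld.MEM  -- dual
[6] i9  sub.ALU  -- RAW r4
[7] i10&i11  add.ALU;sub.ALU  -- dual
[8] i12&i13  st.MEM;mul.MUL  -- dual

PAIRS = 5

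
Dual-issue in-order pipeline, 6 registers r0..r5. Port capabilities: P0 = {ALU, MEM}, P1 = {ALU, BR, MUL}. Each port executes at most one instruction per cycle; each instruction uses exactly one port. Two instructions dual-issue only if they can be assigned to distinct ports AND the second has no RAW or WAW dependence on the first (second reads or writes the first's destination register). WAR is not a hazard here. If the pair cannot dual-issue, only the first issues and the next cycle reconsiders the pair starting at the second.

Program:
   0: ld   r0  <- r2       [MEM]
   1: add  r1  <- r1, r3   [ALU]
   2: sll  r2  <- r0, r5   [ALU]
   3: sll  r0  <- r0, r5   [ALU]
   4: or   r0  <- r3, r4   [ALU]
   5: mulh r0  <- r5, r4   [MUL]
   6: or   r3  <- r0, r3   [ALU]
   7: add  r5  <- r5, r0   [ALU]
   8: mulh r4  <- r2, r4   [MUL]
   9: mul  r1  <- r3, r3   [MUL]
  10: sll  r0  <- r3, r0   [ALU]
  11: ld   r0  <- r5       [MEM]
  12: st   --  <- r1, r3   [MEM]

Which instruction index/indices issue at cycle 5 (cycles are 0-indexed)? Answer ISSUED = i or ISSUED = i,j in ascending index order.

ISSUED = 8

  cy0 -> i0&i1 (ld+add) dual
  cy1 -> i2&i3 (sll+sll) dual
  cy2 -> i4 (or) WAW r0
  cy3 -> i5 (mulh) RAW r0
  cy4 -> i6&i7 (or+add) dual
  cy5 -> i8 (mulh) no-port MUL/MUL
  cy6 -> i9&i10 (mul+sll) dual
  cy7 -> i11 (ld) no-port MEM/MEM
  cy8 -> i12 (st) tail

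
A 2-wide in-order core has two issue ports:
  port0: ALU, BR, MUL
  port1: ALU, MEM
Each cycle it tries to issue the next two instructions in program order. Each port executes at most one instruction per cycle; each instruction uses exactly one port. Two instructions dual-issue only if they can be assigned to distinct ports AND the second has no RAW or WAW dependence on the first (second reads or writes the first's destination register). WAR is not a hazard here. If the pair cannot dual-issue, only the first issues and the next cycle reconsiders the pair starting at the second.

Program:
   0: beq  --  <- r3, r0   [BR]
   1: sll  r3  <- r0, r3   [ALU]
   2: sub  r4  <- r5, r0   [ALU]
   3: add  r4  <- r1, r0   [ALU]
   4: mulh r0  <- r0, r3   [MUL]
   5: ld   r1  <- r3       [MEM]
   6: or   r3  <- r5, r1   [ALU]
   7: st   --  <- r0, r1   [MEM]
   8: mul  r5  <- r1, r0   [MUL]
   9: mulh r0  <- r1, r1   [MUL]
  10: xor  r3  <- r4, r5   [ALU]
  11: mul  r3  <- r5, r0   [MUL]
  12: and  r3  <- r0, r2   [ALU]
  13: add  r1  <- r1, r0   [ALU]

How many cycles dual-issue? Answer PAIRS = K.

#0 head=0: beq;sll i0/i1 dual
#1 head=2: sub i2 WAW r4
#2 head=3: add;mulh i3/i4 dual
#3 head=5: ld i5 RAW r1
#4 head=6: or;st i6/i7 dual
#5 head=8: mul i8 no-port MUL/MUL
#6 head=9: mulh;xor i9/i10 dual
#7 head=11: mul i11 WAW r3
#8 head=12: and;add i12/i13 dual

PAIRS = 5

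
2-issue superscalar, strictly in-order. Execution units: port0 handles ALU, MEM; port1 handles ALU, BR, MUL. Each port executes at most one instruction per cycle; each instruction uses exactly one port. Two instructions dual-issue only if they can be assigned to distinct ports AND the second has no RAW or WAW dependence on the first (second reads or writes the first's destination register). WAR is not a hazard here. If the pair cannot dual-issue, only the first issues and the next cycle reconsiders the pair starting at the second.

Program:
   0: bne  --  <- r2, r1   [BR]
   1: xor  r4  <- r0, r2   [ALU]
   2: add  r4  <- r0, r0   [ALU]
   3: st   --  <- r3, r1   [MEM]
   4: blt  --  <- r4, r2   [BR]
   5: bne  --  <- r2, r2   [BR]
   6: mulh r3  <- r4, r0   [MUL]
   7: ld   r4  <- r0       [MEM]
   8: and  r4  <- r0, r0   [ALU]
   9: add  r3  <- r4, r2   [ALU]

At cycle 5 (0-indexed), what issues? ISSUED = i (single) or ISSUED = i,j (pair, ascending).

0. bne;xor @i0+i1  | 2-wide
1. add;st @i2+i3  | 2-wide
2. blt @i4  | no-port BR/BR
3. bne @i5  | no-port BR/MUL
4. mulh;ld @i6+i7  | 2-wide
5. and @i8  | RAW r4
6. add @i9  | tail

ISSUED = 8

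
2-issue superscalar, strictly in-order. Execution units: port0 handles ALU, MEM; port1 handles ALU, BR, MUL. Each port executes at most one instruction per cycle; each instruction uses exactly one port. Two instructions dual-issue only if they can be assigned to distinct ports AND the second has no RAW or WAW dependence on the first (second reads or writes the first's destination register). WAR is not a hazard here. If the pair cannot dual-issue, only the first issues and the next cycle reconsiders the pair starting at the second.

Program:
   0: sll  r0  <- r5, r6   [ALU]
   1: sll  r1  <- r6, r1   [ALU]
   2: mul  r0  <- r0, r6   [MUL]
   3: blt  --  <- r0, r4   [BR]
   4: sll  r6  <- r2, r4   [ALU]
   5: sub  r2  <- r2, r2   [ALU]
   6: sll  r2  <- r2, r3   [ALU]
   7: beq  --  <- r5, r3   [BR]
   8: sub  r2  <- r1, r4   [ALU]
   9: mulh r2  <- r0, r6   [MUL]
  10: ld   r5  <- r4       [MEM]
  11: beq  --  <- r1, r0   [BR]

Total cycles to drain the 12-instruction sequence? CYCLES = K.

  cy0 -> i0&i1 (sll.ALU sll.ALU) 2-wide
  cy1 -> i2 (mul.MUL) no-port MUL/BR
  cy2 -> i3&i4 (blt.BR sll.ALU) 2-wide
  cy3 -> i5 (sub.ALU) RAW+WAW r2
  cy4 -> i6&i7 (sll.ALU beq.BR) 2-wide
  cy5 -> i8 (sub.ALU) WAW r2
  cy6 -> i9&i10 (mulh.MUL ld.MEM) 2-wide
  cy7 -> i11 (beq.BR) tail

CYCLES = 8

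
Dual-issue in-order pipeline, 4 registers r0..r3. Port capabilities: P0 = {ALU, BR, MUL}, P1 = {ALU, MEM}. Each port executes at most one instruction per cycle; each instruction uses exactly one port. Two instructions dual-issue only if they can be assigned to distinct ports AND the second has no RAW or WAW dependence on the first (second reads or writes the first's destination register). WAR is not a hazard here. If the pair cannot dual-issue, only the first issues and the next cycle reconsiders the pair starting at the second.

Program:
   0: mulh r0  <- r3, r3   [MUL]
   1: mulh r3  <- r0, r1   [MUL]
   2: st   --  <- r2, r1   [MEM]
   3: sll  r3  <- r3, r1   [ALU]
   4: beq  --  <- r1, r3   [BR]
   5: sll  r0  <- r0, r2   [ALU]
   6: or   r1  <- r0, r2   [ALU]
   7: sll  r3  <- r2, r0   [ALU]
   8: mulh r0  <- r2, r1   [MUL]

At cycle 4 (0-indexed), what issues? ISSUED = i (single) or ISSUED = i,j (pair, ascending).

c0: i0 mulh  no-port MUL/MUL
c1: i1+i2 mulh/st  2-wide
c2: i3 sll  RAW r3
c3: i4+i5 beq/sll  2-wide
c4: i6+i7 or/sll  2-wide
c5: i8 mulh  tail

ISSUED = 6,7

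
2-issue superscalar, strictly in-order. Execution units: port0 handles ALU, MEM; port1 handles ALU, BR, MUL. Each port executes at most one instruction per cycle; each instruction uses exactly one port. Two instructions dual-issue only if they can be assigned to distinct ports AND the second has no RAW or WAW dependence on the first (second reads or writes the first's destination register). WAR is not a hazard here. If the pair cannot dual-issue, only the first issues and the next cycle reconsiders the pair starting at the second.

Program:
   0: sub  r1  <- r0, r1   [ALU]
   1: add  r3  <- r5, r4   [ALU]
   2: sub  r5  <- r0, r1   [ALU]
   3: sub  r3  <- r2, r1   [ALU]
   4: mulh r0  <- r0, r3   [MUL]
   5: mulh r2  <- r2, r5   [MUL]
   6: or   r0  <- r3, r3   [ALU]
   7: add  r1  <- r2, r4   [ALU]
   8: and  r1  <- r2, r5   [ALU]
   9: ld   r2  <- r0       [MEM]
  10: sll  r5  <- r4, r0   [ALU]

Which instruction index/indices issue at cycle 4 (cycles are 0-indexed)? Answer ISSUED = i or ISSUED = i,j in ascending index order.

ISSUED = 7

c0: i0/i1 sub.ALU/add.ALU  pair
c1: i2/i3 sub.ALU/sub.ALU  pair
c2: i4 mulh.MUL  no-port MUL/MUL
c3: i5/i6 mulh.MUL/or.ALU  pair
c4: i7 add.ALU  WAW r1
c5: i8/i9 and.ALU/ld.MEM  pair
c6: i10 sll.ALU  tail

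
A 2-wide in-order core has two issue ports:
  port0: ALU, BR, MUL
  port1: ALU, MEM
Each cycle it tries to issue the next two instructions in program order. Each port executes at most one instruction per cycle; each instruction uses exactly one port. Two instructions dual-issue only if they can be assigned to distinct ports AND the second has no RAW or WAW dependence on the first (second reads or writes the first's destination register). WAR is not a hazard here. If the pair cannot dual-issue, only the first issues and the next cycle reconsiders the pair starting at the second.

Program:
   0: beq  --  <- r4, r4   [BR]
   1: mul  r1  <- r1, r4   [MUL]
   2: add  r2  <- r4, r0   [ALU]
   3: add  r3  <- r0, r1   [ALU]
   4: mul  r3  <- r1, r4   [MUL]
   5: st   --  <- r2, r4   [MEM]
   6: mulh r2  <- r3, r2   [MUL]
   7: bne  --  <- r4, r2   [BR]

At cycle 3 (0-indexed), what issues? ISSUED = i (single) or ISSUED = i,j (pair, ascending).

t=0 i0:beq.BR ; no-port BR/MUL
t=1 i1&i2:mul.MUL+add.ALU ; 2-wide
t=2 i3:add.ALU ; WAW r3
t=3 i4&i5:mul.MUL+st.MEM ; 2-wide
t=4 i6:mulh.MUL ; no-port MUL/BR
t=5 i7:bne.BR ; tail

ISSUED = 4,5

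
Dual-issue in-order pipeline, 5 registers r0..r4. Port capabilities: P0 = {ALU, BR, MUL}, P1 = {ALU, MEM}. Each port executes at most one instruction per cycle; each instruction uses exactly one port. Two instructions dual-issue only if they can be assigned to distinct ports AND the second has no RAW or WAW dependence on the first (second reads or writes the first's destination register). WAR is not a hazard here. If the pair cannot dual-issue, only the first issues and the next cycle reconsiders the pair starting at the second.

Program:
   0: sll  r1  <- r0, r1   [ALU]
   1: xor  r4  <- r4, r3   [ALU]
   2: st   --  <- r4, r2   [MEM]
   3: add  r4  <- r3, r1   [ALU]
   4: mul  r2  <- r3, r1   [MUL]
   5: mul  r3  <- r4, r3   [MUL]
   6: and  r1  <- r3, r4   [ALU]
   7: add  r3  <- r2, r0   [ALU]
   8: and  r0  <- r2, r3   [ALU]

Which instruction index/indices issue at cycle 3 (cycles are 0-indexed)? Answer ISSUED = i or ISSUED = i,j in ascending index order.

ISSUED = 5

0. sll;xor @i0,i1  | 2-wide
1. st;add @i2,i3  | 2-wide
2. mul @i4  | no-port MUL/MUL
3. mul @i5  | RAW r3
4. and;add @i6,i7  | 2-wide
5. and @i8  | tail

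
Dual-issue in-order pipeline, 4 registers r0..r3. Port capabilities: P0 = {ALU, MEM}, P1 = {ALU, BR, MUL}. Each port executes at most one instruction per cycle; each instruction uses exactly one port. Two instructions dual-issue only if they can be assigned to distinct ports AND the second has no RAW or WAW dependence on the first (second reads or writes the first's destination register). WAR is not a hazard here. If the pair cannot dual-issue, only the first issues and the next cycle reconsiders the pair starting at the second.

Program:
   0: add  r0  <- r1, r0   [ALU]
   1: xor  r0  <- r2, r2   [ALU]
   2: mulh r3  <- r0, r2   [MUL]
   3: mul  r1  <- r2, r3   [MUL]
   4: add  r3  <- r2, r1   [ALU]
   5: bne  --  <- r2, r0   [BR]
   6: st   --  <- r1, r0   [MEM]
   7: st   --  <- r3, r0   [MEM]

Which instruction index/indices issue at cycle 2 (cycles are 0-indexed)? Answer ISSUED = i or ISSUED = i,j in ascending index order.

ISSUED = 2

c0: i0 add  WAW r0
c1: i1 xor  RAW r0
c2: i2 mulh  no-port MUL/MUL
c3: i3 mul  RAW r1
c4: i4,i5 add;bne  2-wide
c5: i6 st  no-port MEM/MEM
c6: i7 st  tail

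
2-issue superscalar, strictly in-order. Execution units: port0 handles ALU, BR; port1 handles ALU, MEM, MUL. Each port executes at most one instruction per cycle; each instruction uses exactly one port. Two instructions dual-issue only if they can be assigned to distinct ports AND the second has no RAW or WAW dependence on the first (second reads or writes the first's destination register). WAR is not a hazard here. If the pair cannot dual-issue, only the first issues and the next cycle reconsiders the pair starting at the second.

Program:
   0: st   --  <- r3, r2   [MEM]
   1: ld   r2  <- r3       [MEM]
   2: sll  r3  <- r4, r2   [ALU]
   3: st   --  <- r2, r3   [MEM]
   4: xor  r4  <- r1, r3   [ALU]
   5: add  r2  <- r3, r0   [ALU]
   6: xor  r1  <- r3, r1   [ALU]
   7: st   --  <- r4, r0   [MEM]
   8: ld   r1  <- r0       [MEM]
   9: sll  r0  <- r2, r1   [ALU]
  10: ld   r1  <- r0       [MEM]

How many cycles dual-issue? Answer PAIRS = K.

PAIRS = 2

  cy0 -> i0 (st.MEM) no-port MEM/MEM
  cy1 -> i1 (ld.MEM) RAW r2
  cy2 -> i2 (sll.ALU) RAW r3
  cy3 -> i3/i4 (st.MEM xor.ALU) dual
  cy4 -> i5/i6 (add.ALU xor.ALU) dual
  cy5 -> i7 (st.MEM) no-port MEM/MEM
  cy6 -> i8 (ld.MEM) RAW r1
  cy7 -> i9 (sll.ALU) RAW r0
  cy8 -> i10 (ld.MEM) tail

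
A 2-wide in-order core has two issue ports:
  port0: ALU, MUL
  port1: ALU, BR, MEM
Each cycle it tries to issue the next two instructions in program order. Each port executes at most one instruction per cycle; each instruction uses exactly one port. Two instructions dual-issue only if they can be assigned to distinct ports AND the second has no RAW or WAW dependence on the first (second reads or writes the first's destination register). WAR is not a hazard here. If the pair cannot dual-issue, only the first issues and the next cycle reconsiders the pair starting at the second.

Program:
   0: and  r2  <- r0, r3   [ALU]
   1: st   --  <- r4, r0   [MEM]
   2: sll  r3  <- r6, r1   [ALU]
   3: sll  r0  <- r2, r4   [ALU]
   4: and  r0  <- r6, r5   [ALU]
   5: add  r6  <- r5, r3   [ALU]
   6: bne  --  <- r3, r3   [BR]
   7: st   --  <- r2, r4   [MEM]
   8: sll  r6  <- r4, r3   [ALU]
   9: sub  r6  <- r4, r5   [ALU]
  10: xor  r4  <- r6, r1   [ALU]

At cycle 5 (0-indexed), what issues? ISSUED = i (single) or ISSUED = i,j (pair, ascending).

0. and.ALU+st.MEM @i0,i1  | dual
1. sll.ALU+sll.ALU @i2,i3  | dual
2. and.ALU+add.ALU @i4,i5  | dual
3. bne.BR @i6  | no-port BR/MEM
4. st.MEM+sll.ALU @i7,i8  | dual
5. sub.ALU @i9  | RAW r6
6. xor.ALU @i10  | tail

ISSUED = 9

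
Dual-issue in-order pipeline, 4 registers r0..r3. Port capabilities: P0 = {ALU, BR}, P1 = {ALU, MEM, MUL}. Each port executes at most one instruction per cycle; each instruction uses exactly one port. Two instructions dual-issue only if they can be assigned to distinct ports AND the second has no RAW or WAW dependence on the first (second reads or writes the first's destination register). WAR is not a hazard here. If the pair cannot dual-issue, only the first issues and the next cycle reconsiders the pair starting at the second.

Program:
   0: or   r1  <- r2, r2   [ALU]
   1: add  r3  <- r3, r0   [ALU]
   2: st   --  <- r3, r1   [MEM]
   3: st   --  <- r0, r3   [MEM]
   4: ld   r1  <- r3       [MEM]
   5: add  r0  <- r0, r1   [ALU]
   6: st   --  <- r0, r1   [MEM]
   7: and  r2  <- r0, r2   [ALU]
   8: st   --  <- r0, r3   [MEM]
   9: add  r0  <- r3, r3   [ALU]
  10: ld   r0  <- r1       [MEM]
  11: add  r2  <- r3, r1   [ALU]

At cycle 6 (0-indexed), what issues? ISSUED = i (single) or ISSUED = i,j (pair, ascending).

c0: i0,i1 or.ALU/add.ALU  pair
c1: i2 st.MEM  no-port MEM/MEM
c2: i3 st.MEM  no-port MEM/MEM
c3: i4 ld.MEM  RAW r1
c4: i5 add.ALU  RAW r0
c5: i6,i7 st.MEM/and.ALU  pair
c6: i8,i9 st.MEM/add.ALU  pair
c7: i10,i11 ld.MEM/add.ALU  pair

ISSUED = 8,9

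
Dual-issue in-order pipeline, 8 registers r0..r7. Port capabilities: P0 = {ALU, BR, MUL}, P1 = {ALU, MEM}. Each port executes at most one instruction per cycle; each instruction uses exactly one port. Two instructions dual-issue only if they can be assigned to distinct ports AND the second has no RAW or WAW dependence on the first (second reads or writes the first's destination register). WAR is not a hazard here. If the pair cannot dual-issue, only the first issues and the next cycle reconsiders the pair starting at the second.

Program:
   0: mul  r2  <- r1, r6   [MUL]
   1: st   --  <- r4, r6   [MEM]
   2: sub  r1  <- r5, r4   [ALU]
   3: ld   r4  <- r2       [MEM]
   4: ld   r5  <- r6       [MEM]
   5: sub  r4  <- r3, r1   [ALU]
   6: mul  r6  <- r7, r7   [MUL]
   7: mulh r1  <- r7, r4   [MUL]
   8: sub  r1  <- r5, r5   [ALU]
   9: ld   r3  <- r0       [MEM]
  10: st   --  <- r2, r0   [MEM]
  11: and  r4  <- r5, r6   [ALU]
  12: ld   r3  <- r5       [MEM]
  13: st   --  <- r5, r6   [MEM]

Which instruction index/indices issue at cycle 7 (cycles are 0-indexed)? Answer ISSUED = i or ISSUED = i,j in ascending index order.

  cy0 -> i0+i1 (mul;st) 2-wide
  cy1 -> i2+i3 (sub;ld) 2-wide
  cy2 -> i4+i5 (ld;sub) 2-wide
  cy3 -> i6 (mul) no-port MUL/MUL
  cy4 -> i7 (mulh) WAW r1
  cy5 -> i8+i9 (sub;ld) 2-wide
  cy6 -> i10+i11 (st;and) 2-wide
  cy7 -> i12 (ld) no-port MEM/MEM
  cy8 -> i13 (st) tail

ISSUED = 12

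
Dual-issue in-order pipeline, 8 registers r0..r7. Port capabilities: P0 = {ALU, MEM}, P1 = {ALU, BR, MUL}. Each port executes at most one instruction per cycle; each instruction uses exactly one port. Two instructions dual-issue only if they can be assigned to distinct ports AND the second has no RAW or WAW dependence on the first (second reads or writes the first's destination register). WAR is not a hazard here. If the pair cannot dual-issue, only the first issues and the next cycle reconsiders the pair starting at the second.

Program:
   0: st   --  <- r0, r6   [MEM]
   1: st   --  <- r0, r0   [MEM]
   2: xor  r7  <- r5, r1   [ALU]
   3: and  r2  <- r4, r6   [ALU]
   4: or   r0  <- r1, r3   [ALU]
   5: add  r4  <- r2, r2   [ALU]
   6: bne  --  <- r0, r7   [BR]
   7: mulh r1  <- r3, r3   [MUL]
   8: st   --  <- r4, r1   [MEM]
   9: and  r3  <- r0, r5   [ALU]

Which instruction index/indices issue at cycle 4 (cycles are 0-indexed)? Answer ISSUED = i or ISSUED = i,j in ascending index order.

  cy0 -> i0 (st.MEM) no-port MEM/MEM
  cy1 -> i1&i2 (st.MEM+xor.ALU) 2-wide
  cy2 -> i3&i4 (and.ALU+or.ALU) 2-wide
  cy3 -> i5&i6 (add.ALU+bne.BR) 2-wide
  cy4 -> i7 (mulh.MUL) RAW r1
  cy5 -> i8&i9 (st.MEM+and.ALU) 2-wide

ISSUED = 7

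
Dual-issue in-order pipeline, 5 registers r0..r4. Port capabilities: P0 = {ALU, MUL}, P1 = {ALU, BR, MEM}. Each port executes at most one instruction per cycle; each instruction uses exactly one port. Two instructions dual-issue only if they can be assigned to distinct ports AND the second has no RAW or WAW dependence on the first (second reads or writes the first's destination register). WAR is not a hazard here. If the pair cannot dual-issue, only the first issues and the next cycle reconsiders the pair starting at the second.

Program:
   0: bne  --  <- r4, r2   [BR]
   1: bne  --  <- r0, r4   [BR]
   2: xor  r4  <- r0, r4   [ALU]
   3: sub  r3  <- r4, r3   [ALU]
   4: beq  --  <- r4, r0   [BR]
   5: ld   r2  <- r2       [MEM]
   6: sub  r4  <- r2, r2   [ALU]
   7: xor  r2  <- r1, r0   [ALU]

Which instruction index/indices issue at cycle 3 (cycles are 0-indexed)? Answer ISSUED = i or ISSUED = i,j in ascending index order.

  cy0 -> i0 (bne.BR) no-port BR/BR
  cy1 -> i1/i2 (bne.BR xor.ALU) pair
  cy2 -> i3/i4 (sub.ALU beq.BR) pair
  cy3 -> i5 (ld.MEM) RAW r2
  cy4 -> i6/i7 (sub.ALU xor.ALU) pair

ISSUED = 5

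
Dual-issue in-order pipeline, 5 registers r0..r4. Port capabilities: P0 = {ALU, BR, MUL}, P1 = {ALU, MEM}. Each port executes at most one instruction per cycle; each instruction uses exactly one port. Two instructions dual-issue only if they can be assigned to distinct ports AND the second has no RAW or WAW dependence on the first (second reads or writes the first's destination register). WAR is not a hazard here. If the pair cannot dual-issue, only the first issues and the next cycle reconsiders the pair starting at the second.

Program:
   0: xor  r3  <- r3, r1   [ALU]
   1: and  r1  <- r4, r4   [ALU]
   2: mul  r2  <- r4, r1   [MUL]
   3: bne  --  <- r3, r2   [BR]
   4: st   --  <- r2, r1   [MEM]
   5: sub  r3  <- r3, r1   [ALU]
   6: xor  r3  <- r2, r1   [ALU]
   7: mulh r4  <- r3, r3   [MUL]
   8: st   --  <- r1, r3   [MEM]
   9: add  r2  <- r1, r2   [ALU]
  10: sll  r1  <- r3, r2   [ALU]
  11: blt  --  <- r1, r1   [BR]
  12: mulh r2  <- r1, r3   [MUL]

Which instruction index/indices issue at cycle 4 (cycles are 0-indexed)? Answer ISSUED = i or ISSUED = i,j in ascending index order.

[0] i0+i1  xor.ALU and.ALU  -- pair
[1] i2  mul.MUL  -- no-port MUL/BR
[2] i3+i4  bne.BR st.MEM  -- pair
[3] i5  sub.ALU  -- WAW r3
[4] i6  xor.ALU  -- RAW r3
[5] i7+i8  mulh.MUL st.MEM  -- pair
[6] i9  add.ALU  -- RAW r2
[7] i10  sll.ALU  -- RAW r1
[8] i11  blt.BR  -- no-port BR/MUL
[9] i12  mulh.MUL  -- tail

ISSUED = 6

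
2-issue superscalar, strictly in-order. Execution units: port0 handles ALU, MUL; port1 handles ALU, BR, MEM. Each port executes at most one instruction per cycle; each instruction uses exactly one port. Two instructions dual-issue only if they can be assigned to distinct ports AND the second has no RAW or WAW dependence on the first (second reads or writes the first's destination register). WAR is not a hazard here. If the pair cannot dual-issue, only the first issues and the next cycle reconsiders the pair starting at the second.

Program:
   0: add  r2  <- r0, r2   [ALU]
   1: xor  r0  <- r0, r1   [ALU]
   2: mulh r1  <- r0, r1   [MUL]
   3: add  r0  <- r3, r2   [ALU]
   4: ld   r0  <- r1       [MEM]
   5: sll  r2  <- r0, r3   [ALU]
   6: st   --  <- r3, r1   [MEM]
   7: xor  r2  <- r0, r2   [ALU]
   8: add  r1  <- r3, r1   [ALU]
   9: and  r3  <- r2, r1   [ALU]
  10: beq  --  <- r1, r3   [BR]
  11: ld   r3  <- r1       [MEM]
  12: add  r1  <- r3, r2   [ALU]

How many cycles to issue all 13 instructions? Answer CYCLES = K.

CYCLES = 9

[0] i0+i1  add.ALU xor.ALU  -- 2-wide
[1] i2+i3  mulh.MUL add.ALU  -- 2-wide
[2] i4  ld.MEM  -- RAW r0
[3] i5+i6  sll.ALU st.MEM  -- 2-wide
[4] i7+i8  xor.ALU add.ALU  -- 2-wide
[5] i9  and.ALU  -- RAW r3
[6] i10  beq.BR  -- no-port BR/MEM
[7] i11  ld.MEM  -- RAW r3
[8] i12  add.ALU  -- tail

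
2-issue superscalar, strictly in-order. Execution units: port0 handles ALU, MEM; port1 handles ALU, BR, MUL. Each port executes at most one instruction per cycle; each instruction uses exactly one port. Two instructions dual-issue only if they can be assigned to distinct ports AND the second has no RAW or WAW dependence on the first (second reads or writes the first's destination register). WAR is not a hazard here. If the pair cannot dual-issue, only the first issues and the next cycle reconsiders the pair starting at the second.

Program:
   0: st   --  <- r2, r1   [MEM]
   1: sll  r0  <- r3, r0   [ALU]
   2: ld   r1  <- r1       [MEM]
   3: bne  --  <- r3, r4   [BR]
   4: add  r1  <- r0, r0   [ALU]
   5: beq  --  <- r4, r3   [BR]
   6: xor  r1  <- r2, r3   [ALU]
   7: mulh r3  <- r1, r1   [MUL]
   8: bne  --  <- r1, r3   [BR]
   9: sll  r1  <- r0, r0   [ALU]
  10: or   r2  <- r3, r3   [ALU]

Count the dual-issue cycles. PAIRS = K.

  cy0 -> i0,i1 (st.MEM sll.ALU) pair
  cy1 -> i2,i3 (ld.MEM bne.BR) pair
  cy2 -> i4,i5 (add.ALU beq.BR) pair
  cy3 -> i6 (xor.ALU) RAW r1
  cy4 -> i7 (mulh.MUL) no-port MUL/BR
  cy5 -> i8,i9 (bne.BR sll.ALU) pair
  cy6 -> i10 (or.ALU) tail

PAIRS = 4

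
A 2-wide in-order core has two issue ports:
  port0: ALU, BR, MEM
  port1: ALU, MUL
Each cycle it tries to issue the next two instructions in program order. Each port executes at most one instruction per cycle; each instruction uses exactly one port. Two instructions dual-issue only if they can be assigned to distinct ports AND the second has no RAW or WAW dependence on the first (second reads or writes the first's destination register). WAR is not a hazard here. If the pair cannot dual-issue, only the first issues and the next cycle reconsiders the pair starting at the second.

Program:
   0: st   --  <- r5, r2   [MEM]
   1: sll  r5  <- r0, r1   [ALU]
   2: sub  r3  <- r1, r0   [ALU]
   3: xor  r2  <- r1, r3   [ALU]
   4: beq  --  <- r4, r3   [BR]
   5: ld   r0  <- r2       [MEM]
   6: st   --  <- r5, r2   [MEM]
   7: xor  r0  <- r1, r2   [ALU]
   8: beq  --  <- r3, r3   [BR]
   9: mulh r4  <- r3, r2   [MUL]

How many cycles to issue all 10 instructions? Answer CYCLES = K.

t=0 i0/i1:st.MEM;sll.ALU ; pair
t=1 i2:sub.ALU ; RAW r3
t=2 i3/i4:xor.ALU;beq.BR ; pair
t=3 i5:ld.MEM ; no-port MEM/MEM
t=4 i6/i7:st.MEM;xor.ALU ; pair
t=5 i8/i9:beq.BR;mulh.MUL ; pair

CYCLES = 6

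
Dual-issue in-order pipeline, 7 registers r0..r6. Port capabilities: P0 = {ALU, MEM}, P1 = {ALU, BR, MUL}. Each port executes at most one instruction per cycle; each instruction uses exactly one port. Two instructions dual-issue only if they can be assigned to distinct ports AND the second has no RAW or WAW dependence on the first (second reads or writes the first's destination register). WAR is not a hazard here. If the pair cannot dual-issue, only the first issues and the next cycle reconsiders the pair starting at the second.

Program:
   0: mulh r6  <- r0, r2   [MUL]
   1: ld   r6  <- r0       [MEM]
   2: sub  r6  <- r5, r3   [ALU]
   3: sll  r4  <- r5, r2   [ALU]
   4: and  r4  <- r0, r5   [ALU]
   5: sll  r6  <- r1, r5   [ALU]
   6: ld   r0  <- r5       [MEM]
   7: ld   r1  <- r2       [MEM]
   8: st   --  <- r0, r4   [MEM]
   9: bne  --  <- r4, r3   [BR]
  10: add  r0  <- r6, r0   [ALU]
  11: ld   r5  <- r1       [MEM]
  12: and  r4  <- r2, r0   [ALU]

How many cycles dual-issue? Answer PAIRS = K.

t=0 i0:mulh ; WAW r6
t=1 i1:ld ; WAW r6
t=2 i2/i3:sub/sll ; dual
t=3 i4/i5:and/sll ; dual
t=4 i6:ld ; no-port MEM/MEM
t=5 i7:ld ; no-port MEM/MEM
t=6 i8/i9:st/bne ; dual
t=7 i10/i11:add/ld ; dual
t=8 i12:and ; tail

PAIRS = 4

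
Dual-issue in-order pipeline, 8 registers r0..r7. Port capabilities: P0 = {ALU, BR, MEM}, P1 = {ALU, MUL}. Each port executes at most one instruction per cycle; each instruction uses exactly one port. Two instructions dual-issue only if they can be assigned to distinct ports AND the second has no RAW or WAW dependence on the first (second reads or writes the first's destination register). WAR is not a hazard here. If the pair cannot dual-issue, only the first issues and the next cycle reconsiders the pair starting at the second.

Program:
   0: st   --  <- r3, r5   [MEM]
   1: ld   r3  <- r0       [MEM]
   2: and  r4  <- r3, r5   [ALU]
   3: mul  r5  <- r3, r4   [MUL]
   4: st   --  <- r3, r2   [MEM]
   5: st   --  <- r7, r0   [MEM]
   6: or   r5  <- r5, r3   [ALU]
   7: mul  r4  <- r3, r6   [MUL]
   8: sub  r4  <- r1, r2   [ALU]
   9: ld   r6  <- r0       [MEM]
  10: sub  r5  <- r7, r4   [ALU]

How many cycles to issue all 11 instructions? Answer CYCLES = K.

  cy0 -> i0 (st.MEM) no-port MEM/MEM
  cy1 -> i1 (ld.MEM) RAW r3
  cy2 -> i2 (and.ALU) RAW r4
  cy3 -> i3,i4 (mul.MUL;st.MEM) pair
  cy4 -> i5,i6 (st.MEM;or.ALU) pair
  cy5 -> i7 (mul.MUL) WAW r4
  cy6 -> i8,i9 (sub.ALU;ld.MEM) pair
  cy7 -> i10 (sub.ALU) tail

CYCLES = 8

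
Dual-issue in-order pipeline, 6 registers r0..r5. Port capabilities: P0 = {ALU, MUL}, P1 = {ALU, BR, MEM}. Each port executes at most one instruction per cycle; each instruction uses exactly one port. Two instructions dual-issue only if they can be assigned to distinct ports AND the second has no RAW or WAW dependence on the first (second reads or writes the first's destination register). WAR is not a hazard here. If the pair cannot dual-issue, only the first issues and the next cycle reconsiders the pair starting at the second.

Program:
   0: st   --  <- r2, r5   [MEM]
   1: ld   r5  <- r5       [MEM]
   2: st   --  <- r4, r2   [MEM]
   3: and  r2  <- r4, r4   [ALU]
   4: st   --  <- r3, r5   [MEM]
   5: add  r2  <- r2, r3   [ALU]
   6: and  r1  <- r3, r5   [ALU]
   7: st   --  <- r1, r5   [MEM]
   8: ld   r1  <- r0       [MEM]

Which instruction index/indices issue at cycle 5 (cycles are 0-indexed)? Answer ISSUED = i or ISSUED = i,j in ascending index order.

ISSUED = 7

c0: i0 st  no-port MEM/MEM
c1: i1 ld  no-port MEM/MEM
c2: i2,i3 st/and  dual
c3: i4,i5 st/add  dual
c4: i6 and  RAW r1
c5: i7 st  no-port MEM/MEM
c6: i8 ld  tail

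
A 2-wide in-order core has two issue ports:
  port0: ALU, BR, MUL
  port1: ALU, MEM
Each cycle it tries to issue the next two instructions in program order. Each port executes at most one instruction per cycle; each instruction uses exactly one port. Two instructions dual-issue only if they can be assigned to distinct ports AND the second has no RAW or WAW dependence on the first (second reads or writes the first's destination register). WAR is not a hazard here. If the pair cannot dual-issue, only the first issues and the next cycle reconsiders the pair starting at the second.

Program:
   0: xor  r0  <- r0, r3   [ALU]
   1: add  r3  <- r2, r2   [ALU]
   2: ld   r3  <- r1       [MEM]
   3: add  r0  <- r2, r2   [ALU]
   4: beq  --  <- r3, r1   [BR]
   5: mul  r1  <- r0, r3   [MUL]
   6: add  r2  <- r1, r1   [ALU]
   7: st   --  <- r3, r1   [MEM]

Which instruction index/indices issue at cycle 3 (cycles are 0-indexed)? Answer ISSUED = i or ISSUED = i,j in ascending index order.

ISSUED = 5

[0] i0&i1  xor+add  -- 2-wide
[1] i2&i3  ld+add  -- 2-wide
[2] i4  beq  -- no-port BR/MUL
[3] i5  mul  -- RAW r1
[4] i6&i7  add+st  -- 2-wide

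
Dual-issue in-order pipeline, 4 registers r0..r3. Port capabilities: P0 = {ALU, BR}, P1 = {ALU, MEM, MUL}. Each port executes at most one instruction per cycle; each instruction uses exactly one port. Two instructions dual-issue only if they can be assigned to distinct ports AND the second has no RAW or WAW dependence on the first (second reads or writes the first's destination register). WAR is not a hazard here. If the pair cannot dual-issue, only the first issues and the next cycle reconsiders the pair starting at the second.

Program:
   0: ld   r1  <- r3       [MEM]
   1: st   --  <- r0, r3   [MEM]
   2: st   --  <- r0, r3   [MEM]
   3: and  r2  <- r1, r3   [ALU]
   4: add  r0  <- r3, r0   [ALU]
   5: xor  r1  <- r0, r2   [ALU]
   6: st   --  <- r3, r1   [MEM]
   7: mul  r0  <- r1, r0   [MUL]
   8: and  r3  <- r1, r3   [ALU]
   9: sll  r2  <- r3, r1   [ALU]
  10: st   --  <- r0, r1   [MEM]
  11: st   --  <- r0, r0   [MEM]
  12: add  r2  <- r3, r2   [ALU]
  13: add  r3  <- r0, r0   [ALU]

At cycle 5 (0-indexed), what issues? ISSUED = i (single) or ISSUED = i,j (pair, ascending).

t=0 i0:ld.MEM ; no-port MEM/MEM
t=1 i1:st.MEM ; no-port MEM/MEM
t=2 i2/i3:st.MEM/and.ALU ; pair
t=3 i4:add.ALU ; RAW r0
t=4 i5:xor.ALU ; RAW r1
t=5 i6:st.MEM ; no-port MEM/MUL
t=6 i7/i8:mul.MUL/and.ALU ; pair
t=7 i9/i10:sll.ALU/st.MEM ; pair
t=8 i11/i12:st.MEM/add.ALU ; pair
t=9 i13:add.ALU ; tail

ISSUED = 6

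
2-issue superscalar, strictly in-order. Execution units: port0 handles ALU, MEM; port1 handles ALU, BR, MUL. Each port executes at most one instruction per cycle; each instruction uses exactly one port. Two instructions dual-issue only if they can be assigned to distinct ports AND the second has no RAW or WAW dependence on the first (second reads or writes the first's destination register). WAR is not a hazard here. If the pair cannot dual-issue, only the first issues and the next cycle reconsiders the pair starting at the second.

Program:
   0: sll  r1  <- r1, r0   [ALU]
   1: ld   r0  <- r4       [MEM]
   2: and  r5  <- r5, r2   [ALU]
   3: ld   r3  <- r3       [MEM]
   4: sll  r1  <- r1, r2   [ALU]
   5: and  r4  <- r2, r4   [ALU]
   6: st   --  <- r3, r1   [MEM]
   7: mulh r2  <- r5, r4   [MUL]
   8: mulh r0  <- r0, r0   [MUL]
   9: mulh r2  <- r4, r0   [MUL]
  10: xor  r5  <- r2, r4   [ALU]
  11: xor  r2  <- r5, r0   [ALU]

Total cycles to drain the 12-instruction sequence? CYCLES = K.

CYCLES = 8

c0: i0+i1 sll.ALU/ld.MEM  dual
c1: i2+i3 and.ALU/ld.MEM  dual
c2: i4+i5 sll.ALU/and.ALU  dual
c3: i6+i7 st.MEM/mulh.MUL  dual
c4: i8 mulh.MUL  no-port MUL/MUL
c5: i9 mulh.MUL  RAW r2
c6: i10 xor.ALU  RAW r5
c7: i11 xor.ALU  tail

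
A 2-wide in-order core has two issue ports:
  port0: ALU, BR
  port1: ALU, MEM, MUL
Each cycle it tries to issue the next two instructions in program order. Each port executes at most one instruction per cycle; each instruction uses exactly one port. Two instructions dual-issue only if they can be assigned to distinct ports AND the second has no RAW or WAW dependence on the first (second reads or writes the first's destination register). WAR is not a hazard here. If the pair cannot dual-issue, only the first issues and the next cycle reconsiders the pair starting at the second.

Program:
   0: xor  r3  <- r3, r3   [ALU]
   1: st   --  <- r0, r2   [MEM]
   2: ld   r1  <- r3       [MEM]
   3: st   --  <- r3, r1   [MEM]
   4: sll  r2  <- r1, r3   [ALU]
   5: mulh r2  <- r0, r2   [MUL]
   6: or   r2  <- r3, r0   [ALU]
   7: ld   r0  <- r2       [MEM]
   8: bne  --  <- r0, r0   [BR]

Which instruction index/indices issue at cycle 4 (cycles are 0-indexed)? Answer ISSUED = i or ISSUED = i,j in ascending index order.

[0] i0&i1  xor.ALU/st.MEM  -- dual
[1] i2  ld.MEM  -- no-port MEM/MEM
[2] i3&i4  st.MEM/sll.ALU  -- dual
[3] i5  mulh.MUL  -- WAW r2
[4] i6  or.ALU  -- RAW r2
[5] i7  ld.MEM  -- RAW r0
[6] i8  bne.BR  -- tail

ISSUED = 6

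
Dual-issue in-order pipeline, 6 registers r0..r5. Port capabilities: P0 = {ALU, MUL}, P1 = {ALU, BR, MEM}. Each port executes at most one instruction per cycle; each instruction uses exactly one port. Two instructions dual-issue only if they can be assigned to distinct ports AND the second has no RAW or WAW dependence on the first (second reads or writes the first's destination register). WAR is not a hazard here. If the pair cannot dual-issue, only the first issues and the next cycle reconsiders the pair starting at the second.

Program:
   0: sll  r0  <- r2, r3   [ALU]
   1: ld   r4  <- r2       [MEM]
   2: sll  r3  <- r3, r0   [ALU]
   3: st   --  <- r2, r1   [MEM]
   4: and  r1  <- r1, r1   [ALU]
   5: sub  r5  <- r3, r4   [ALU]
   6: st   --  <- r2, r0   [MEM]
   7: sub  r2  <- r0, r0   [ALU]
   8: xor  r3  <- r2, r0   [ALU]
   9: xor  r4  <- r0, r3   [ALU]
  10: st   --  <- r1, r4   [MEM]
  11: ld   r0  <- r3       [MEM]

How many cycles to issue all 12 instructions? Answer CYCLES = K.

#0 head=0: sll.ALU ld.MEM i0&i1 pair
#1 head=2: sll.ALU st.MEM i2&i3 pair
#2 head=4: and.ALU sub.ALU i4&i5 pair
#3 head=6: st.MEM sub.ALU i6&i7 pair
#4 head=8: xor.ALU i8 RAW r3
#5 head=9: xor.ALU i9 RAW r4
#6 head=10: st.MEM i10 no-port MEM/MEM
#7 head=11: ld.MEM i11 tail

CYCLES = 8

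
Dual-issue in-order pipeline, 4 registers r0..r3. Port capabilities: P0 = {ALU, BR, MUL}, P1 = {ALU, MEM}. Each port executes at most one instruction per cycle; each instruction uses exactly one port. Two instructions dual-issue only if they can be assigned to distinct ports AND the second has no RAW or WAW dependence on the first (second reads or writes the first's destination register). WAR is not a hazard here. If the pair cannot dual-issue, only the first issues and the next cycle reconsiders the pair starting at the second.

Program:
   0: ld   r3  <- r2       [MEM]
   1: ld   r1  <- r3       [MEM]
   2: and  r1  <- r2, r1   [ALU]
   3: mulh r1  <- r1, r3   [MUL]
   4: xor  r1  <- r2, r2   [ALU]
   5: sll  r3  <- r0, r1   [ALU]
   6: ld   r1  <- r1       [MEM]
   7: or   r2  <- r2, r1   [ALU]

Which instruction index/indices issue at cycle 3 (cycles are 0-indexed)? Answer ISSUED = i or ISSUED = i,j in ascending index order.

ISSUED = 3

c0: i0 ld  no-port MEM/MEM
c1: i1 ld  RAW+WAW r1
c2: i2 and  RAW+WAW r1
c3: i3 mulh  WAW r1
c4: i4 xor  RAW r1
c5: i5,i6 sll;ld  pair
c6: i7 or  tail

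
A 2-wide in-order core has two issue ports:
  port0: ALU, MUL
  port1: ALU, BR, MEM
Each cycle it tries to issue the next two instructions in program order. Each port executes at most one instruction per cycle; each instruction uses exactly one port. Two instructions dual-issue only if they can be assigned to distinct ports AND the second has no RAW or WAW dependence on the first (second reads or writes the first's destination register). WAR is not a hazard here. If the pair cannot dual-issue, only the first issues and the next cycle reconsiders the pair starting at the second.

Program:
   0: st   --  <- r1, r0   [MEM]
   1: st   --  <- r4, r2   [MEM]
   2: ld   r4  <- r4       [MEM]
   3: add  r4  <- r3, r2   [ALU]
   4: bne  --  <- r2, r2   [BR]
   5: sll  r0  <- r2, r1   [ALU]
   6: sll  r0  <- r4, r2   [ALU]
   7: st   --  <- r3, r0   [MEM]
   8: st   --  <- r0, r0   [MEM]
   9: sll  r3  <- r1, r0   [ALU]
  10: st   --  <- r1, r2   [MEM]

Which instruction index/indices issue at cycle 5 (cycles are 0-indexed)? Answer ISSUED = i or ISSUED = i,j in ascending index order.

#0 head=0: st.MEM i0 no-port MEM/MEM
#1 head=1: st.MEM i1 no-port MEM/MEM
#2 head=2: ld.MEM i2 WAW r4
#3 head=3: add.ALU/bne.BR i3,i4 2-wide
#4 head=5: sll.ALU i5 WAW r0
#5 head=6: sll.ALU i6 RAW r0
#6 head=7: st.MEM i7 no-port MEM/MEM
#7 head=8: st.MEM/sll.ALU i8,i9 2-wide
#8 head=10: st.MEM i10 tail

ISSUED = 6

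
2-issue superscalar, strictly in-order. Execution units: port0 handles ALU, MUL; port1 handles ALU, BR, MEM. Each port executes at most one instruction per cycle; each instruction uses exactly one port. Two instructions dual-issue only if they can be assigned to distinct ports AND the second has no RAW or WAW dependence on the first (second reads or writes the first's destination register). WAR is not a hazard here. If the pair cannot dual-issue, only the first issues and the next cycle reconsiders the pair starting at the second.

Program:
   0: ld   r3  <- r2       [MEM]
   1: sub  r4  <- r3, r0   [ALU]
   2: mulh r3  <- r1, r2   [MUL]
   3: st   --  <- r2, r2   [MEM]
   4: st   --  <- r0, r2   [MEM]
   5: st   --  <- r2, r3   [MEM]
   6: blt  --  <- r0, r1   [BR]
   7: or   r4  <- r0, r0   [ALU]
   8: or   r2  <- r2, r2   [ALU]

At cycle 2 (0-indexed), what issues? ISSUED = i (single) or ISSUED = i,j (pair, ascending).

0. ld.MEM @i0  | RAW r3
1. sub.ALU+mulh.MUL @i1,i2  | dual
2. st.MEM @i3  | no-port MEM/MEM
3. st.MEM @i4  | no-port MEM/MEM
4. st.MEM @i5  | no-port MEM/BR
5. blt.BR+or.ALU @i6,i7  | dual
6. or.ALU @i8  | tail

ISSUED = 3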